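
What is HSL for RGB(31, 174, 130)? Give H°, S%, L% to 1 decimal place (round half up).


Normalize: R'=31/255≈0.1216, G'=174/255≈0.6824, B'=130/255≈0.5098
Max=174/255, Min=31/255, Δ=Max-Min=143/255
L = (Max+Min)/2 = (174+31)/510 = 205/510 = 0.40196… → L = 40.2%
L ≤ 0.5 → S = Δ/(Max+Min) = 143/(174+31) = 143/205 = 0.69756… → S = 69.8%
(the 1/255 factors cancel in S and H, so raw channel differences can be used)
Max is G' → H = 60 × ((B-R)/Δ + 2) = 60 × ((130-31)/143 + 2)
  99/143 + 2 = 0.6923… + 2 = 2.6923…
  H = 60 × 2.6923… = 161.538…° → H = 161.5°
= HSL(161.5°, 69.8%, 40.2%)


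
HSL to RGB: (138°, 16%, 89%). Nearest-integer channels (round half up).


H=138°, S=0.16, L=0.89
C = (1-|2L-1|)×S = (1-|0.78|)×0.16 = 0.0352
H' = H/60 = 138/60 ≈ 2.3000; X = C×(1-|H' mod 2 - 1|) = 0.01056
m = L - C/2 = 0.89 - 0.0176 = 0.8724
Sector ⌊H'⌋ = 2 → (R',G',B') = (0.0, 0.0352, 0.01056)
RGB = ((R'+m)×255, (G'+m)×255, (B'+m)×255) = (222.462, 231.438, 225.1548)
Round half up → RGB(222, 231, 225)


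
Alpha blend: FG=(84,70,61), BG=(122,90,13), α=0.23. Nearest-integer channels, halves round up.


C = α×F + (1-α)×B, with 1-α = 0.77
R: 0.23×84 + 0.77×122 = 19.32 + 93.94 = 113.26 → 113
G: 0.23×70 + 0.77×90 = 16.10 + 69.30 = 85.40 → 85
B: 0.23×61 + 0.77×13 = 14.03 + 10.01 = 24.04 → 24
= RGB(113, 85, 24)


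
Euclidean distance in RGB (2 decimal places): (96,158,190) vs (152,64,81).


d = √[(R₁-R₂)² + (G₁-G₂)² + (B₁-B₂)²]
d = √[(96-152)² + (158-64)² + (190-81)²]
d = √[3136 + 8836 + 11881]
d = √23853
d ≈ 154.44


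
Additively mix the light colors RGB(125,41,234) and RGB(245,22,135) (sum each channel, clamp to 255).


Additive: each channel = min(255, C₁+C₂)
R: 125+245 = 370 → 255
G: 41+22 = 63 → 63
B: 234+135 = 369 → 255
= RGB(255, 63, 255)


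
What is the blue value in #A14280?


Color: #A14280
R = A1 = 161
G = 42 = 66
B = 80 = 128
Blue = 128


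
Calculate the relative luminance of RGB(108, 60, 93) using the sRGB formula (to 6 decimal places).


Linearize each channel (sRGB transfer function): c = v/255; c_lin = c/12.92 if c ≤ 0.04045, else ((c+0.055)/1.055)^2.4
  R: 108/255 ≈ 0.423529 > 0.04045 → ((0.423529+0.055)/1.055)^2.4 ≈ 0.149960
  G: 60/255 ≈ 0.235294 > 0.04045 → ((0.235294+0.055)/1.055)^2.4 ≈ 0.045186
  B: 93/255 ≈ 0.364706 > 0.04045 → ((0.364706+0.055)/1.055)^2.4 ≈ 0.109462
R_lin = 0.149960, G_lin = 0.045186, B_lin = 0.109462
L = 0.2126×R + 0.7152×G + 0.0722×B
L = 0.2126×0.149960 + 0.7152×0.045186 + 0.0722×0.109462
L ≈ 0.072102


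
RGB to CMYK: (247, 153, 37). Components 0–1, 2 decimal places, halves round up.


R'=247/255≈0.9686, G'=153/255≈0.6000, B'=37/255≈0.1451
K = 1 - max(R',G',B') = 1 - 247/255 = 8/255 = 0.03137… → 0.03
(1-R'-K)/(1-K) simplifies to (max-R)/max with max = 247:
C = (247-247)/247 = 0/247 = 0 → 0.00
M = (247-153)/247 = 94/247 = 0.38056… → 0.38
Y = (247-37)/247 = 210/247 = 0.85020… → 0.85
= CMYK(0.00, 0.38, 0.85, 0.03)


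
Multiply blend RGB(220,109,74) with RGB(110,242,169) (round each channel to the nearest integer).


Multiply: C = A×B/255, rounded to nearest integer
R: 220×110/255 = 24200/255 ≈ 94.902 → 95
G: 109×242/255 = 26378/255 ≈ 103.443 → 103
B: 74×169/255 = 12506/255 ≈ 49.043 → 49
= RGB(95, 103, 49)


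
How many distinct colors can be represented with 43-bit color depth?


Colors = 2^bits = 2^43
= 8,796,093,022,208 colors


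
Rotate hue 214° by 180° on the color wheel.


New hue = (H + rotation) mod 360
New hue = (214 + 180) mod 360
= 394 mod 360
= 34°


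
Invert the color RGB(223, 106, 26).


Invert: (255-R, 255-G, 255-B)
R: 255-223 = 32
G: 255-106 = 149
B: 255-26 = 229
= RGB(32, 149, 229)


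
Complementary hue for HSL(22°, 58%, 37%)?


Complement = opposite side of color wheel = hue + 180°
H' = (22 + 180) mod 360 = 202°
S and L unchanged.
= HSL(202°, 58%, 37%)


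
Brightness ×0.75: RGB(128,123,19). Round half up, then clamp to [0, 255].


Multiply each channel by 0.75, round half up, clamp to [0, 255]
R: 128×0.75 = 96
G: 123×0.75 = 92.25 → round → 92
B: 19×0.75 = 14.25 → round → 14
= RGB(96, 92, 14)


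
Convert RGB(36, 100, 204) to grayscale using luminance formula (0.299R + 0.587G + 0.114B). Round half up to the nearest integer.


Gray = 0.299×R + 0.587×G + 0.114×B
Gray = 0.299×36 + 0.587×100 + 0.114×204
Gray = 10.764 + 58.700 + 23.256
Gray = 92.720 → round half up → 93
Gray = 93


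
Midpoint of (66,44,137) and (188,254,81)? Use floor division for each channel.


Midpoint: each channel = ⌊(C₁+C₂)/2⌋
R: ⌊(66+188)/2⌋ = 127
G: ⌊(44+254)/2⌋ = 149
B: ⌊(137+81)/2⌋ = 109
= RGB(127, 149, 109)


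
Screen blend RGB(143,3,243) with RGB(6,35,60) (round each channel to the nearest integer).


Screen: C = 255 - (255-A)×(255-B)/255, rounded to nearest integer
R: 255 - (255-143)×(255-6)/255 = 255 - 27888/255 ≈ 255 - 109.365 = 145.635 → 146
G: 255 - (255-3)×(255-35)/255 = 255 - 55440/255 ≈ 255 - 217.412 = 37.588 → 38
B: 255 - (255-243)×(255-60)/255 = 255 - 2340/255 ≈ 255 - 9.176 = 245.824 → 246
= RGB(146, 38, 246)


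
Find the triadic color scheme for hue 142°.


Triadic: equally spaced at 120° intervals
H1 = 142°
H2 = (142 + 120) mod 360 = 262°
H3 = (142 + 240) mod 360 = 22°
Triadic = 142°, 262°, 22°


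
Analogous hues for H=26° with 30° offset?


Base hue: 26°
Left analog: (26 - 30) mod 360 = 356°
Right analog: (26 + 30) mod 360 = 56°
Analogous hues = 356° and 56°


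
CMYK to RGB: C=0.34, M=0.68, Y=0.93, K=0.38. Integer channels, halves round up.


R = 255 × (1-C) × (1-K) = 255 × 0.66 × 0.62 = 104.346 → 104
G = 255 × (1-M) × (1-K) = 255 × 0.32 × 0.62 = 50.592 → 51
B = 255 × (1-Y) × (1-K) = 255 × 0.07 × 0.62 = 11.067 → 11
= RGB(104, 51, 11)


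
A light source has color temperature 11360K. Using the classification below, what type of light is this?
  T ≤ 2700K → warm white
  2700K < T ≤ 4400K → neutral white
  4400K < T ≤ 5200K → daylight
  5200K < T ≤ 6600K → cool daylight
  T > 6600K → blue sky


Temperature: 11360K
11360K > 6600K → blue sky
Classification: blue sky


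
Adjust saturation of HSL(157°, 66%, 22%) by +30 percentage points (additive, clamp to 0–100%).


Original S = 66%
Adjustment = +30 percentage points
New S = 66 + (30) = 96
Clamp to [0, 100] → 96
= HSL(157°, 96%, 22%)


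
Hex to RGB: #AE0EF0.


AE → 174 (R)
0E → 14 (G)
F0 → 240 (B)
= RGB(174, 14, 240)


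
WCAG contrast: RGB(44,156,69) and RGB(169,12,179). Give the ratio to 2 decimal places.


Linearize each sRGB channel c=v/255: c/12.92 if c ≤ 0.04045 else ((c+0.055)/1.055)^2.4
L = 0.2126×R_lin + 0.7152×G_lin + 0.0722×B_lin
Color 1 (44,156,69):
  R=44: 44/255≈0.1725 > 0.04045 → ((0.1725+0.055)/1.055)^2.4 ≈ 0.02519
  G=156: 156/255≈0.6118 > 0.04045 → ((0.6118+0.055)/1.055)^2.4 ≈ 0.33245
  B=69: 69/255≈0.2706 > 0.04045 → ((0.2706+0.055)/1.055)^2.4 ≈ 0.05951
  L1 = 0.2126×0.02519 + 0.7152×0.33245 + 0.0722×0.05951 ≈ 0.24742
Color 2 (169,12,179):
  R=169: 169/255≈0.6627 > 0.04045 → ((0.6627+0.055)/1.055)^2.4 ≈ 0.39676
  G=12: 12/255≈0.0471 > 0.04045 → ((0.0471+0.055)/1.055)^2.4 ≈ 0.00368
  B=179: 179/255≈0.7020 > 0.04045 → ((0.7020+0.055)/1.055)^2.4 ≈ 0.45079
  L2 = 0.2126×0.39676 + 0.7152×0.00368 + 0.0722×0.45079 ≈ 0.11953
Lighter = 0.24742, Darker = 0.11953
Ratio = (L_lighter + 0.05) / (L_darker + 0.05)
Ratio = (0.24742 + 0.05) / (0.11953 + 0.05) = 0.29742 / 0.16953 ≈ 1.7544
Ratio ≈ 1.75:1


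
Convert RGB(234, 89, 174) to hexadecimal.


R = 234 → EA (hex)
G = 89 → 59 (hex)
B = 174 → AE (hex)
Hex = #EA59AE


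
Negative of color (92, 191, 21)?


Invert: (255-R, 255-G, 255-B)
R: 255-92 = 163
G: 255-191 = 64
B: 255-21 = 234
= RGB(163, 64, 234)


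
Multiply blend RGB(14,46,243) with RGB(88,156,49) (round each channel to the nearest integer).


Multiply: C = A×B/255, rounded to nearest integer
R: 14×88/255 = 1232/255 ≈ 4.831 → 5
G: 46×156/255 = 7176/255 ≈ 28.141 → 28
B: 243×49/255 = 11907/255 ≈ 46.694 → 47
= RGB(5, 28, 47)


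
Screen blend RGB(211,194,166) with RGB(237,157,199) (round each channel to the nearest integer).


Screen: C = 255 - (255-A)×(255-B)/255, rounded to nearest integer
R: 255 - (255-211)×(255-237)/255 = 255 - 792/255 ≈ 255 - 3.106 = 251.894 → 252
G: 255 - (255-194)×(255-157)/255 = 255 - 5978/255 ≈ 255 - 23.443 = 231.557 → 232
B: 255 - (255-166)×(255-199)/255 = 255 - 4984/255 ≈ 255 - 19.545 = 235.455 → 235
= RGB(252, 232, 235)


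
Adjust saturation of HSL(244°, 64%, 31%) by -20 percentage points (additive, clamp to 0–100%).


Original S = 64%
Adjustment = -20 percentage points
New S = 64 + (-20) = 44
Clamp to [0, 100] → 44
= HSL(244°, 44%, 31%)


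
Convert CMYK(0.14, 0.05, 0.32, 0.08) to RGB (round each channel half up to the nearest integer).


R = 255 × (1-C) × (1-K) = 255 × 0.86 × 0.92 = 201.756 → 202
G = 255 × (1-M) × (1-K) = 255 × 0.95 × 0.92 = 222.87 → 223
B = 255 × (1-Y) × (1-K) = 255 × 0.68 × 0.92 = 159.528 → 160
= RGB(202, 223, 160)


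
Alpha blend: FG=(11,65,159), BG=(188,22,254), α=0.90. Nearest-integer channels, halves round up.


C = α×F + (1-α)×B, with 1-α = 0.10
R: 0.90×11 + 0.10×188 = 9.90 + 18.80 = 28.70 → 29
G: 0.90×65 + 0.10×22 = 58.50 + 2.20 = 60.70 → 61
B: 0.90×159 + 0.10×254 = 143.10 + 25.40 = 168.50 → 169
= RGB(29, 61, 169)


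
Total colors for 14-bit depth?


Colors = 2^bits = 2^14
= 16,384 colors


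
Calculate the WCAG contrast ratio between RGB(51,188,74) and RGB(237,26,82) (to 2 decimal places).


Linearize each sRGB channel c=v/255: c/12.92 if c ≤ 0.04045 else ((c+0.055)/1.055)^2.4
L = 0.2126×R_lin + 0.7152×G_lin + 0.0722×B_lin
Color 1 (51,188,74):
  R=51: 51/255≈0.2000 > 0.04045 → ((0.2000+0.055)/1.055)^2.4 ≈ 0.03310
  G=188: 188/255≈0.7373 > 0.04045 → ((0.7373+0.055)/1.055)^2.4 ≈ 0.50289
  B=74: 74/255≈0.2902 > 0.04045 → ((0.2902+0.055)/1.055)^2.4 ≈ 0.06848
  L1 = 0.2126×0.03310 + 0.7152×0.50289 + 0.0722×0.06848 ≈ 0.37165
Color 2 (237,26,82):
  R=237: 237/255≈0.9294 > 0.04045 → ((0.9294+0.055)/1.055)^2.4 ≈ 0.84687
  G=26: 26/255≈0.1020 > 0.04045 → ((0.1020+0.055)/1.055)^2.4 ≈ 0.01033
  B=82: 82/255≈0.3216 > 0.04045 → ((0.3216+0.055)/1.055)^2.4 ≈ 0.08438
  L2 = 0.2126×0.84687 + 0.7152×0.01033 + 0.0722×0.08438 ≈ 0.19353
Lighter = 0.37165, Darker = 0.19353
Ratio = (L_lighter + 0.05) / (L_darker + 0.05)
Ratio = (0.37165 + 0.05) / (0.19353 + 0.05) = 0.42165 / 0.24353 ≈ 1.7314
Ratio ≈ 1.73:1


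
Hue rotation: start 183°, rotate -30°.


New hue = (H + rotation) mod 360
New hue = (183 -30) mod 360
= 153 mod 360
= 153°


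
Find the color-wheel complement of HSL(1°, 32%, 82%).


Complement = opposite side of color wheel = hue + 180°
H' = (1 + 180) mod 360 = 181°
S and L unchanged.
= HSL(181°, 32%, 82%)


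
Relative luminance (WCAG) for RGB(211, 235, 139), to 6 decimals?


Linearize each channel (sRGB transfer function): c = v/255; c_lin = c/12.92 if c ≤ 0.04045, else ((c+0.055)/1.055)^2.4
  R: 211/255 ≈ 0.827451 > 0.04045 → ((0.827451+0.055)/1.055)^2.4 ≈ 0.651406
  G: 235/255 ≈ 0.921569 > 0.04045 → ((0.921569+0.055)/1.055)^2.4 ≈ 0.830770
  B: 139/255 ≈ 0.545098 > 0.04045 → ((0.545098+0.055)/1.055)^2.4 ≈ 0.258183
R_lin = 0.651406, G_lin = 0.830770, B_lin = 0.258183
L = 0.2126×R + 0.7152×G + 0.0722×B
L = 0.2126×0.651406 + 0.7152×0.830770 + 0.0722×0.258183
L ≈ 0.751296


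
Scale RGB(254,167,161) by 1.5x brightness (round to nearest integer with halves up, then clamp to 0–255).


Multiply each channel by 1.5, round half up, clamp to [0, 255]
R: 254×1.5 = 381 → clamp → 255
G: 167×1.5 = 250.5 → round → 251
B: 161×1.5 = 241.5 → round → 242
= RGB(255, 251, 242)


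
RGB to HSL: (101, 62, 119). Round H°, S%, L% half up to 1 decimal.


Normalize: R'=101/255≈0.3961, G'=62/255≈0.2431, B'=119/255≈0.4667
Max=119/255, Min=62/255, Δ=Max-Min=57/255
L = (Max+Min)/2 = (119+62)/510 = 181/510 = 0.35490… → L = 35.5%
L ≤ 0.5 → S = Δ/(Max+Min) = 57/(119+62) = 57/181 = 0.31491… → S = 31.5%
(the 1/255 factors cancel in S and H, so raw channel differences can be used)
Max is B' → H = 60 × ((R-G)/Δ + 4) = 60 × ((101-62)/57 + 4)
  39/57 + 4 = 0.6842… + 4 = 4.6842…
  H = 60 × 4.6842… = 281.052…° → H = 281.1°
= HSL(281.1°, 31.5%, 35.5%)


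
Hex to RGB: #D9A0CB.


D9 → 217 (R)
A0 → 160 (G)
CB → 203 (B)
= RGB(217, 160, 203)


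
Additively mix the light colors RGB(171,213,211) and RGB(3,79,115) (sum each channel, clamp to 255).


Additive: each channel = min(255, C₁+C₂)
R: 171+3 = 174 → 174
G: 213+79 = 292 → 255
B: 211+115 = 326 → 255
= RGB(174, 255, 255)


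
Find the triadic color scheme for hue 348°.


Triadic: equally spaced at 120° intervals
H1 = 348°
H2 = (348 + 120) mod 360 = 108°
H3 = (348 + 240) mod 360 = 228°
Triadic = 348°, 108°, 228°


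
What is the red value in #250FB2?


Color: #250FB2
R = 25 = 37
G = 0F = 15
B = B2 = 178
Red = 37


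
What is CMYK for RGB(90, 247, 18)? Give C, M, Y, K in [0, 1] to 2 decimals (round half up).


R'=90/255≈0.3529, G'=247/255≈0.9686, B'=18/255≈0.0706
K = 1 - max(R',G',B') = 1 - 247/255 = 8/255 = 0.03137… → 0.03
(1-R'-K)/(1-K) simplifies to (max-R)/max with max = 247:
C = (247-90)/247 = 157/247 = 0.63562… → 0.64
M = (247-247)/247 = 0/247 = 0 → 0.00
Y = (247-18)/247 = 229/247 = 0.92712… → 0.93
= CMYK(0.64, 0.00, 0.93, 0.03)


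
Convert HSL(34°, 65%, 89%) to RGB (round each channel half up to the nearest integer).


H=34°, S=0.65, L=0.89
C = (1-|2L-1|)×S = (1-|0.78|)×0.65 = 0.143
H' = H/60 = 34/60 ≈ 0.5667; X = C×(1-|H' mod 2 - 1|) ≈ 0.0810
m = L - C/2 = 0.89 - 0.0715 = 0.8185
Sector ⌊H'⌋ = 0 → (R',G',B') = (0.143, ≈0.0810, 0.0)
RGB = ((R'+m)×255, (G'+m)×255, (B'+m)×255) = (245.1825, 229.381, 208.7175)
Round half up → RGB(245, 229, 209)


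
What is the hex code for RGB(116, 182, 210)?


R = 116 → 74 (hex)
G = 182 → B6 (hex)
B = 210 → D2 (hex)
Hex = #74B6D2


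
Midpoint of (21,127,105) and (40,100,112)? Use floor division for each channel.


Midpoint: each channel = ⌊(C₁+C₂)/2⌋
R: ⌊(21+40)/2⌋ = 30
G: ⌊(127+100)/2⌋ = 113
B: ⌊(105+112)/2⌋ = 108
= RGB(30, 113, 108)


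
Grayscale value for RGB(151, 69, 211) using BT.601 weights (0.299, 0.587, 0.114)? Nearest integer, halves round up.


Gray = 0.299×R + 0.587×G + 0.114×B
Gray = 0.299×151 + 0.587×69 + 0.114×211
Gray = 45.149 + 40.503 + 24.054
Gray = 109.706 → round half up → 110
Gray = 110


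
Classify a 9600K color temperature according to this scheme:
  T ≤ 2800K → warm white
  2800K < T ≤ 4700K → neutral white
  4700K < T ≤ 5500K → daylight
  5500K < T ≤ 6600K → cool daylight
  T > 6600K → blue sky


Temperature: 9600K
9600K > 6600K → blue sky
Classification: blue sky


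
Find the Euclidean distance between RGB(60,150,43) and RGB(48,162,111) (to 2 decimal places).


d = √[(R₁-R₂)² + (G₁-G₂)² + (B₁-B₂)²]
d = √[(60-48)² + (150-162)² + (43-111)²]
d = √[144 + 144 + 4624]
d = √4912
d ≈ 70.09


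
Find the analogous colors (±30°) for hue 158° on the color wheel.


Base hue: 158°
Left analog: (158 - 30) mod 360 = 128°
Right analog: (158 + 30) mod 360 = 188°
Analogous hues = 128° and 188°


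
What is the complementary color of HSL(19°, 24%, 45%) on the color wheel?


Complement = opposite side of color wheel = hue + 180°
H' = (19 + 180) mod 360 = 199°
S and L unchanged.
= HSL(199°, 24%, 45%)


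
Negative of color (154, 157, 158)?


Invert: (255-R, 255-G, 255-B)
R: 255-154 = 101
G: 255-157 = 98
B: 255-158 = 97
= RGB(101, 98, 97)


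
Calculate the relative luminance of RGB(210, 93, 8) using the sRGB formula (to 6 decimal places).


Linearize each channel (sRGB transfer function): c = v/255; c_lin = c/12.92 if c ≤ 0.04045, else ((c+0.055)/1.055)^2.4
  R: 210/255 ≈ 0.823529 > 0.04045 → ((0.823529+0.055)/1.055)^2.4 ≈ 0.644480
  G: 93/255 ≈ 0.364706 > 0.04045 → ((0.364706+0.055)/1.055)^2.4 ≈ 0.109462
  B: 8/255 ≈ 0.031373 ≤ 0.04045 → 0.031373/12.92 ≈ 0.002428
R_lin = 0.644480, G_lin = 0.109462, B_lin = 0.002428
L = 0.2126×R + 0.7152×G + 0.0722×B
L = 0.2126×0.644480 + 0.7152×0.109462 + 0.0722×0.002428
L ≈ 0.215479


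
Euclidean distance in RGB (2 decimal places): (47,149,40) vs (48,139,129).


d = √[(R₁-R₂)² + (G₁-G₂)² + (B₁-B₂)²]
d = √[(47-48)² + (149-139)² + (40-129)²]
d = √[1 + 100 + 7921]
d = √8022
d ≈ 89.57


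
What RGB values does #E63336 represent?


E6 → 230 (R)
33 → 51 (G)
36 → 54 (B)
= RGB(230, 51, 54)


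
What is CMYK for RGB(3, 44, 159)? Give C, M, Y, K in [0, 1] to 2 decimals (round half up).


R'=3/255≈0.0118, G'=44/255≈0.1725, B'=159/255≈0.6235
K = 1 - max(R',G',B') = 1 - 159/255 = 96/255 = 0.37647… → 0.38
(1-R'-K)/(1-K) simplifies to (max-R)/max with max = 159:
C = (159-3)/159 = 156/159 = 0.98113… → 0.98
M = (159-44)/159 = 115/159 = 0.72327… → 0.72
Y = (159-159)/159 = 0/159 = 0 → 0.00
= CMYK(0.98, 0.72, 0.00, 0.38)


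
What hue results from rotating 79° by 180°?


New hue = (H + rotation) mod 360
New hue = (79 + 180) mod 360
= 259 mod 360
= 259°


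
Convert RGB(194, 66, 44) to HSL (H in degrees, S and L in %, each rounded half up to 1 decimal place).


Normalize: R'=194/255≈0.7608, G'=66/255≈0.2588, B'=44/255≈0.1725
Max=194/255, Min=44/255, Δ=Max-Min=150/255
L = (Max+Min)/2 = (194+44)/510 = 238/510 = 0.46666… → L = 46.7%
L ≤ 0.5 → S = Δ/(Max+Min) = 150/(194+44) = 150/238 = 0.63025… → S = 63.0%
(the 1/255 factors cancel in S and H, so raw channel differences can be used)
Max is R' → H = 60 × (((G-B)/Δ) mod 6) = 60 × (((66-44)/150) mod 6)
  22/150 = 0.1466…
  H = 60 × 0.1466… = 8.8° → H = 8.8°
= HSL(8.8°, 63.0%, 46.7%)


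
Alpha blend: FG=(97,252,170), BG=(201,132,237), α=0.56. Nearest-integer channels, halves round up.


C = α×F + (1-α)×B, with 1-α = 0.44
R: 0.56×97 + 0.44×201 = 54.32 + 88.44 = 142.76 → 143
G: 0.56×252 + 0.44×132 = 141.12 + 58.08 = 199.20 → 199
B: 0.56×170 + 0.44×237 = 95.20 + 104.28 = 199.48 → 199
= RGB(143, 199, 199)


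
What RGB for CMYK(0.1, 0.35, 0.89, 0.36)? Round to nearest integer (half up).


R = 255 × (1-C) × (1-K) = 255 × 0.90 × 0.64 = 146.88 → 147
G = 255 × (1-M) × (1-K) = 255 × 0.65 × 0.64 = 106.08 → 106
B = 255 × (1-Y) × (1-K) = 255 × 0.11 × 0.64 = 17.952 → 18
= RGB(147, 106, 18)


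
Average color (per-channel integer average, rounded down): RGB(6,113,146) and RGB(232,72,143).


Midpoint: each channel = ⌊(C₁+C₂)/2⌋
R: ⌊(6+232)/2⌋ = 119
G: ⌊(113+72)/2⌋ = 92
B: ⌊(146+143)/2⌋ = 144
= RGB(119, 92, 144)


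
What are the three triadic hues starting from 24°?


Triadic: equally spaced at 120° intervals
H1 = 24°
H2 = (24 + 120) mod 360 = 144°
H3 = (24 + 240) mod 360 = 264°
Triadic = 24°, 144°, 264°


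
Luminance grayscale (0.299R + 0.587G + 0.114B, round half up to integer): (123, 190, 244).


Gray = 0.299×R + 0.587×G + 0.114×B
Gray = 0.299×123 + 0.587×190 + 0.114×244
Gray = 36.777 + 111.530 + 27.816
Gray = 176.123 → round half up → 176
Gray = 176


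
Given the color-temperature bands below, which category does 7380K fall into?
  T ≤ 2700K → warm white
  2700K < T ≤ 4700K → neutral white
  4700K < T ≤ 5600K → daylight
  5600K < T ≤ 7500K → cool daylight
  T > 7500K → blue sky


Temperature: 7380K
5600K < 7380K ≤ 7500K → cool daylight
Classification: cool daylight


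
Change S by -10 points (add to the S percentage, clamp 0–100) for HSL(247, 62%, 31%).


Original S = 62%
Adjustment = -10 percentage points
New S = 62 + (-10) = 52
Clamp to [0, 100] → 52
= HSL(247°, 52%, 31%)


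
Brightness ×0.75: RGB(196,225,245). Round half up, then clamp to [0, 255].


Multiply each channel by 0.75, round half up, clamp to [0, 255]
R: 196×0.75 = 147
G: 225×0.75 = 168.75 → round → 169
B: 245×0.75 = 183.75 → round → 184
= RGB(147, 169, 184)


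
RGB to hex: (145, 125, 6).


R = 145 → 91 (hex)
G = 125 → 7D (hex)
B = 6 → 06 (hex)
Hex = #917D06


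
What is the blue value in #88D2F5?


Color: #88D2F5
R = 88 = 136
G = D2 = 210
B = F5 = 245
Blue = 245


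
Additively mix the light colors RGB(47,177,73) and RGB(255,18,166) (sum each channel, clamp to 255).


Additive: each channel = min(255, C₁+C₂)
R: 47+255 = 302 → 255
G: 177+18 = 195 → 195
B: 73+166 = 239 → 239
= RGB(255, 195, 239)


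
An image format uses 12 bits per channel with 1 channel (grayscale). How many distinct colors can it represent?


Total bits = 12 bits/channel × 1 channels = 12 bits
Distinct colors = 2^12
= 4,096 colors


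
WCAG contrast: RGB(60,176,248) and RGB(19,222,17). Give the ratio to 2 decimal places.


Linearize each sRGB channel c=v/255: c/12.92 if c ≤ 0.04045 else ((c+0.055)/1.055)^2.4
L = 0.2126×R_lin + 0.7152×G_lin + 0.0722×B_lin
Color 1 (60,176,248):
  R=60: 60/255≈0.2353 > 0.04045 → ((0.2353+0.055)/1.055)^2.4 ≈ 0.04519
  G=176: 176/255≈0.6902 > 0.04045 → ((0.6902+0.055)/1.055)^2.4 ≈ 0.43415
  B=248: 248/255≈0.9725 > 0.04045 → ((0.9725+0.055)/1.055)^2.4 ≈ 0.93869
  L1 = 0.2126×0.04519 + 0.7152×0.43415 + 0.0722×0.93869 ≈ 0.38789
Color 2 (19,222,17):
  R=19: 19/255≈0.0745 > 0.04045 → ((0.0745+0.055)/1.055)^2.4 ≈ 0.00651
  G=222: 222/255≈0.8706 > 0.04045 → ((0.8706+0.055)/1.055)^2.4 ≈ 0.73046
  B=17: 17/255≈0.0667 > 0.04045 → ((0.0667+0.055)/1.055)^2.4 ≈ 0.00561
  L2 = 0.2126×0.00651 + 0.7152×0.73046 + 0.0722×0.00561 ≈ 0.52421
Lighter = 0.52421, Darker = 0.38789
Ratio = (L_lighter + 0.05) / (L_darker + 0.05)
Ratio = (0.52421 + 0.05) / (0.38789 + 0.05) = 0.57421 / 0.43789 ≈ 1.3113
Ratio ≈ 1.31:1


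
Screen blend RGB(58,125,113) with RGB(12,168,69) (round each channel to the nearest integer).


Screen: C = 255 - (255-A)×(255-B)/255, rounded to nearest integer
R: 255 - (255-58)×(255-12)/255 = 255 - 47871/255 ≈ 255 - 187.729 = 67.271 → 67
G: 255 - (255-125)×(255-168)/255 = 255 - 11310/255 ≈ 255 - 44.353 = 210.647 → 211
B: 255 - (255-113)×(255-69)/255 = 255 - 26412/255 ≈ 255 - 103.576 = 151.424 → 151
= RGB(67, 211, 151)


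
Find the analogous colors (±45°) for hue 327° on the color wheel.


Base hue: 327°
Left analog: (327 - 45) mod 360 = 282°
Right analog: (327 + 45) mod 360 = 12°
Analogous hues = 282° and 12°


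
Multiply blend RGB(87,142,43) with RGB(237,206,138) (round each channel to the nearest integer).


Multiply: C = A×B/255, rounded to nearest integer
R: 87×237/255 = 20619/255 ≈ 80.859 → 81
G: 142×206/255 = 29252/255 ≈ 114.714 → 115
B: 43×138/255 = 5934/255 ≈ 23.271 → 23
= RGB(81, 115, 23)


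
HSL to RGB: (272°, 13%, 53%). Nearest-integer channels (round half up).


H=272°, S=0.13, L=0.53
C = (1-|2L-1|)×S = (1-|0.06|)×0.13 = 0.1222
H' = H/60 = 272/60 ≈ 4.5333; X = C×(1-|H' mod 2 - 1|) ≈ 0.0652
m = L - C/2 = 0.53 - 0.0611 = 0.4689
Sector ⌊H'⌋ = 4 → (R',G',B') = (≈0.0652, 0.0, 0.1222)
RGB = ((R'+m)×255, (G'+m)×255, (B'+m)×255) = (136.1887, 119.5695, 150.7305)
Round half up → RGB(136, 120, 151)


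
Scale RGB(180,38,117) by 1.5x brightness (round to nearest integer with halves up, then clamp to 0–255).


Multiply each channel by 1.5, round half up, clamp to [0, 255]
R: 180×1.5 = 270 → clamp → 255
G: 38×1.5 = 57
B: 117×1.5 = 175.5 → round → 176
= RGB(255, 57, 176)


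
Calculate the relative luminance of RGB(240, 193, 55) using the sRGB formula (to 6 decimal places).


Linearize each channel (sRGB transfer function): c = v/255; c_lin = c/12.92 if c ≤ 0.04045, else ((c+0.055)/1.055)^2.4
  R: 240/255 ≈ 0.941176 > 0.04045 → ((0.941176+0.055)/1.055)^2.4 ≈ 0.871367
  G: 193/255 ≈ 0.756863 > 0.04045 → ((0.756863+0.055)/1.055)^2.4 ≈ 0.533276
  B: 55/255 ≈ 0.215686 > 0.04045 → ((0.215686+0.055)/1.055)^2.4 ≈ 0.038204
R_lin = 0.871367, G_lin = 0.533276, B_lin = 0.038204
L = 0.2126×R + 0.7152×G + 0.0722×B
L = 0.2126×0.871367 + 0.7152×0.533276 + 0.0722×0.038204
L ≈ 0.569410


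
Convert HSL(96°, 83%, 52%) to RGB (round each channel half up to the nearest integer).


H=96°, S=0.83, L=0.52
C = (1-|2L-1|)×S = (1-|0.04|)×0.83 = 0.7968
H' = H/60 = 96/60 ≈ 1.6000; X = C×(1-|H' mod 2 - 1|) = 0.31872
m = L - C/2 = 0.52 - 0.3984 = 0.1216
Sector ⌊H'⌋ = 1 → (R',G',B') = (0.31872, 0.7968, 0.0)
RGB = ((R'+m)×255, (G'+m)×255, (B'+m)×255) = (112.2816, 234.192, 31.008)
Round half up → RGB(112, 234, 31)


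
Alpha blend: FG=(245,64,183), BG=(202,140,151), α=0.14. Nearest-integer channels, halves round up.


C = α×F + (1-α)×B, with 1-α = 0.86
R: 0.14×245 + 0.86×202 = 34.30 + 173.72 = 208.02 → 208
G: 0.14×64 + 0.86×140 = 8.96 + 120.40 = 129.36 → 129
B: 0.14×183 + 0.86×151 = 25.62 + 129.86 = 155.48 → 155
= RGB(208, 129, 155)


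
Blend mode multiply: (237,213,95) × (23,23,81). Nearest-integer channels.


Multiply: C = A×B/255, rounded to nearest integer
R: 237×23/255 = 5451/255 ≈ 21.376 → 21
G: 213×23/255 = 4899/255 ≈ 19.212 → 19
B: 95×81/255 = 7695/255 ≈ 30.176 → 30
= RGB(21, 19, 30)


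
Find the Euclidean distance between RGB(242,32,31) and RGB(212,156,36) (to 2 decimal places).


d = √[(R₁-R₂)² + (G₁-G₂)² + (B₁-B₂)²]
d = √[(242-212)² + (32-156)² + (31-36)²]
d = √[900 + 15376 + 25]
d = √16301
d ≈ 127.68


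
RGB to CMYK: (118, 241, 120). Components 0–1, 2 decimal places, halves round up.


R'=118/255≈0.4627, G'=241/255≈0.9451, B'=120/255≈0.4706
K = 1 - max(R',G',B') = 1 - 241/255 = 14/255 = 0.05490… → 0.05
(1-R'-K)/(1-K) simplifies to (max-R)/max with max = 241:
C = (241-118)/241 = 123/241 = 0.51037… → 0.51
M = (241-241)/241 = 0/241 = 0 → 0.00
Y = (241-120)/241 = 121/241 = 0.50207… → 0.50
= CMYK(0.51, 0.00, 0.50, 0.05)


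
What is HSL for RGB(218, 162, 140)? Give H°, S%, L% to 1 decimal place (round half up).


Normalize: R'=218/255≈0.8549, G'=162/255≈0.6353, B'=140/255≈0.5490
Max=218/255, Min=140/255, Δ=Max-Min=78/255
L = (Max+Min)/2 = (218+140)/510 = 358/510 = 0.70196… → L = 70.2%
L > 0.5 → S = Δ/(2-Max-Min) = 78/(510-218-140) = 78/152 = 0.51315… → S = 51.3%
(the 1/255 factors cancel in S and H, so raw channel differences can be used)
Max is R' → H = 60 × (((G-B)/Δ) mod 6) = 60 × (((162-140)/78) mod 6)
  22/78 = 0.2820…
  H = 60 × 0.2820… = 16.923…° → H = 16.9°
= HSL(16.9°, 51.3%, 70.2%)


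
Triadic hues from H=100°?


Triadic: equally spaced at 120° intervals
H1 = 100°
H2 = (100 + 120) mod 360 = 220°
H3 = (100 + 240) mod 360 = 340°
Triadic = 100°, 220°, 340°


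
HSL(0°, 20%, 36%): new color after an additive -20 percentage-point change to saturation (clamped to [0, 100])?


Original S = 20%
Adjustment = -20 percentage points
New S = 20 + (-20) = 0
Clamp to [0, 100] → 0
= HSL(0°, 0%, 36%)


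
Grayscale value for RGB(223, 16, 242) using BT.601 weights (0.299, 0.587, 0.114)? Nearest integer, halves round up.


Gray = 0.299×R + 0.587×G + 0.114×B
Gray = 0.299×223 + 0.587×16 + 0.114×242
Gray = 66.677 + 9.392 + 27.588
Gray = 103.657 → round half up → 104
Gray = 104


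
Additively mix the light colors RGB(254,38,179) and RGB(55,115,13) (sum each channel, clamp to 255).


Additive: each channel = min(255, C₁+C₂)
R: 254+55 = 309 → 255
G: 38+115 = 153 → 153
B: 179+13 = 192 → 192
= RGB(255, 153, 192)


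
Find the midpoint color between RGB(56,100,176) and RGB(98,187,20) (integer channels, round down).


Midpoint: each channel = ⌊(C₁+C₂)/2⌋
R: ⌊(56+98)/2⌋ = 77
G: ⌊(100+187)/2⌋ = 143
B: ⌊(176+20)/2⌋ = 98
= RGB(77, 143, 98)


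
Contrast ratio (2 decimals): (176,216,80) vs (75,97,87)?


Linearize each sRGB channel c=v/255: c/12.92 if c ≤ 0.04045 else ((c+0.055)/1.055)^2.4
L = 0.2126×R_lin + 0.7152×G_lin + 0.0722×B_lin
Color 1 (176,216,80):
  R=176: 176/255≈0.6902 > 0.04045 → ((0.6902+0.055)/1.055)^2.4 ≈ 0.43415
  G=216: 216/255≈0.8471 > 0.04045 → ((0.8471+0.055)/1.055)^2.4 ≈ 0.68669
  B=80: 80/255≈0.3137 > 0.04045 → ((0.3137+0.055)/1.055)^2.4 ≈ 0.08022
  L1 = 0.2126×0.43415 + 0.7152×0.68669 + 0.0722×0.08022 ≈ 0.58921
Color 2 (75,97,87):
  R=75: 75/255≈0.2941 > 0.04045 → ((0.2941+0.055)/1.055)^2.4 ≈ 0.07036
  G=97: 97/255≈0.3804 > 0.04045 → ((0.3804+0.055)/1.055)^2.4 ≈ 0.11954
  B=87: 87/255≈0.3412 > 0.04045 → ((0.3412+0.055)/1.055)^2.4 ≈ 0.09531
  L2 = 0.2126×0.07036 + 0.7152×0.11954 + 0.0722×0.09531 ≈ 0.10733
Lighter = 0.58921, Darker = 0.10733
Ratio = (L_lighter + 0.05) / (L_darker + 0.05)
Ratio = (0.58921 + 0.05) / (0.10733 + 0.05) = 0.63921 / 0.15733 ≈ 4.0628
Ratio ≈ 4.06:1


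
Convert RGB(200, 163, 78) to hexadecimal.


R = 200 → C8 (hex)
G = 163 → A3 (hex)
B = 78 → 4E (hex)
Hex = #C8A34E


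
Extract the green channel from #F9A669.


Color: #F9A669
R = F9 = 249
G = A6 = 166
B = 69 = 105
Green = 166


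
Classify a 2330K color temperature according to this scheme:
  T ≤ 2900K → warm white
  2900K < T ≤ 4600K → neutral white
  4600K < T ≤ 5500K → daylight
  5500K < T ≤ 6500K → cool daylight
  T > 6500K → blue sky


Temperature: 2330K
2330K ≤ 2900K → warm white
Classification: warm white


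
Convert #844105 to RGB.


84 → 132 (R)
41 → 65 (G)
05 → 5 (B)
= RGB(132, 65, 5)


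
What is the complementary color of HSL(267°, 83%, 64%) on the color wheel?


Complement = opposite side of color wheel = hue + 180°
H' = (267 + 180) mod 360 = 87°
S and L unchanged.
= HSL(87°, 83%, 64%)


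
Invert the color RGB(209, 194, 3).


Invert: (255-R, 255-G, 255-B)
R: 255-209 = 46
G: 255-194 = 61
B: 255-3 = 252
= RGB(46, 61, 252)


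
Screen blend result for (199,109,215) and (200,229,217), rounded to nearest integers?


Screen: C = 255 - (255-A)×(255-B)/255, rounded to nearest integer
R: 255 - (255-199)×(255-200)/255 = 255 - 3080/255 ≈ 255 - 12.078 = 242.922 → 243
G: 255 - (255-109)×(255-229)/255 = 255 - 3796/255 ≈ 255 - 14.886 = 240.114 → 240
B: 255 - (255-215)×(255-217)/255 = 255 - 1520/255 ≈ 255 - 5.961 = 249.039 → 249
= RGB(243, 240, 249)


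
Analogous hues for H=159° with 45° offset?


Base hue: 159°
Left analog: (159 - 45) mod 360 = 114°
Right analog: (159 + 45) mod 360 = 204°
Analogous hues = 114° and 204°


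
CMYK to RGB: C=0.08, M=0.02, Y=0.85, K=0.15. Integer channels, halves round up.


R = 255 × (1-C) × (1-K) = 255 × 0.92 × 0.85 = 199.41 → 199
G = 255 × (1-M) × (1-K) = 255 × 0.98 × 0.85 = 212.415 → 212
B = 255 × (1-Y) × (1-K) = 255 × 0.15 × 0.85 = 32.5125 → 33
= RGB(199, 212, 33)


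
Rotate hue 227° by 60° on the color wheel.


New hue = (H + rotation) mod 360
New hue = (227 + 60) mod 360
= 287 mod 360
= 287°


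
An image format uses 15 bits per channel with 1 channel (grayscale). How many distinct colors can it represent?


Total bits = 15 bits/channel × 1 channels = 15 bits
Distinct colors = 2^15
= 32,768 colors


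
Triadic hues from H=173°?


Triadic: equally spaced at 120° intervals
H1 = 173°
H2 = (173 + 120) mod 360 = 293°
H3 = (173 + 240) mod 360 = 53°
Triadic = 173°, 293°, 53°


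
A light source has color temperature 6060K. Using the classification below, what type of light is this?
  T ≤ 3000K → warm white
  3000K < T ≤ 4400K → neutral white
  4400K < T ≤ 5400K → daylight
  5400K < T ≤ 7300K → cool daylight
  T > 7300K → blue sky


Temperature: 6060K
5400K < 6060K ≤ 7300K → cool daylight
Classification: cool daylight


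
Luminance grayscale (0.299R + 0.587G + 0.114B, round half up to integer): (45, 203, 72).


Gray = 0.299×R + 0.587×G + 0.114×B
Gray = 0.299×45 + 0.587×203 + 0.114×72
Gray = 13.455 + 119.161 + 8.208
Gray = 140.824 → round half up → 141
Gray = 141


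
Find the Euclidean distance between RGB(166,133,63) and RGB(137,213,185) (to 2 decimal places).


d = √[(R₁-R₂)² + (G₁-G₂)² + (B₁-B₂)²]
d = √[(166-137)² + (133-213)² + (63-185)²]
d = √[841 + 6400 + 14884]
d = √22125
d ≈ 148.74


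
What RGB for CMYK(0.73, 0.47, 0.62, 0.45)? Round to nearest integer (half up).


R = 255 × (1-C) × (1-K) = 255 × 0.27 × 0.55 = 37.8675 → 38
G = 255 × (1-M) × (1-K) = 255 × 0.53 × 0.55 = 74.3325 → 74
B = 255 × (1-Y) × (1-K) = 255 × 0.38 × 0.55 = 53.295 → 53
= RGB(38, 74, 53)


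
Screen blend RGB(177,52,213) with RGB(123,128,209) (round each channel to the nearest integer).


Screen: C = 255 - (255-A)×(255-B)/255, rounded to nearest integer
R: 255 - (255-177)×(255-123)/255 = 255 - 10296/255 ≈ 255 - 40.376 = 214.624 → 215
G: 255 - (255-52)×(255-128)/255 = 255 - 25781/255 ≈ 255 - 101.102 = 153.898 → 154
B: 255 - (255-213)×(255-209)/255 = 255 - 1932/255 ≈ 255 - 7.576 = 247.424 → 247
= RGB(215, 154, 247)


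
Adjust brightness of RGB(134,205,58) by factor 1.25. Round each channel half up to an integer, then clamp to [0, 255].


Multiply each channel by 1.25, round half up, clamp to [0, 255]
R: 134×1.25 = 167.5 → round → 168
G: 205×1.25 = 256.25 → round → 256 → clamp → 255
B: 58×1.25 = 72.5 → round → 73
= RGB(168, 255, 73)


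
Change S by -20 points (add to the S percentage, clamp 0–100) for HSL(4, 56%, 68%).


Original S = 56%
Adjustment = -20 percentage points
New S = 56 + (-20) = 36
Clamp to [0, 100] → 36
= HSL(4°, 36%, 68%)


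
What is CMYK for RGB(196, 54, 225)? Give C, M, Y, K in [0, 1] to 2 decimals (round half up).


R'=196/255≈0.7686, G'=54/255≈0.2118, B'=225/255≈0.8824
K = 1 - max(R',G',B') = 1 - 225/255 = 30/255 = 0.11764… → 0.12
(1-R'-K)/(1-K) simplifies to (max-R)/max with max = 225:
C = (225-196)/225 = 29/225 = 0.12888… → 0.13
M = (225-54)/225 = 171/225 = 0.76 → 0.76
Y = (225-225)/225 = 0/225 = 0 → 0.00
= CMYK(0.13, 0.76, 0.00, 0.12)


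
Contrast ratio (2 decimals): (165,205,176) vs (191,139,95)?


Linearize each sRGB channel c=v/255: c/12.92 if c ≤ 0.04045 else ((c+0.055)/1.055)^2.4
L = 0.2126×R_lin + 0.7152×G_lin + 0.0722×B_lin
Color 1 (165,205,176):
  R=165: 165/255≈0.6471 > 0.04045 → ((0.6471+0.055)/1.055)^2.4 ≈ 0.37626
  G=205: 205/255≈0.8039 > 0.04045 → ((0.8039+0.055)/1.055)^2.4 ≈ 0.61050
  B=176: 176/255≈0.6902 > 0.04045 → ((0.6902+0.055)/1.055)^2.4 ≈ 0.43415
  L1 = 0.2126×0.37626 + 0.7152×0.61050 + 0.0722×0.43415 ≈ 0.54797
Color 2 (191,139,95):
  R=191: 191/255≈0.7490 > 0.04045 → ((0.7490+0.055)/1.055)^2.4 ≈ 0.52100
  G=139: 139/255≈0.5451 > 0.04045 → ((0.5451+0.055)/1.055)^2.4 ≈ 0.25818
  B=95: 95/255≈0.3725 > 0.04045 → ((0.3725+0.055)/1.055)^2.4 ≈ 0.11444
  L2 = 0.2126×0.52100 + 0.7152×0.25818 + 0.0722×0.11444 ≈ 0.30368
Lighter = 0.54797, Darker = 0.30368
Ratio = (L_lighter + 0.05) / (L_darker + 0.05)
Ratio = (0.54797 + 0.05) / (0.30368 + 0.05) = 0.59797 / 0.35368 ≈ 1.6907
Ratio ≈ 1.69:1


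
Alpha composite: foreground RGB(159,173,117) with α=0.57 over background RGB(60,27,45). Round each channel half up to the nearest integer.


C = α×F + (1-α)×B, with 1-α = 0.43
R: 0.57×159 + 0.43×60 = 90.63 + 25.80 = 116.43 → 116
G: 0.57×173 + 0.43×27 = 98.61 + 11.61 = 110.22 → 110
B: 0.57×117 + 0.43×45 = 66.69 + 19.35 = 86.04 → 86
= RGB(116, 110, 86)


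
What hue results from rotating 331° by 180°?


New hue = (H + rotation) mod 360
New hue = (331 + 180) mod 360
= 511 mod 360
= 151°


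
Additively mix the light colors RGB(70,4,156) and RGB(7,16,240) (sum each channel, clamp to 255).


Additive: each channel = min(255, C₁+C₂)
R: 70+7 = 77 → 77
G: 4+16 = 20 → 20
B: 156+240 = 396 → 255
= RGB(77, 20, 255)


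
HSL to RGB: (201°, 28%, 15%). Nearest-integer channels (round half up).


H=201°, S=0.28, L=0.15
C = (1-|2L-1|)×S = (1-|-0.70|)×0.28 = 0.084
H' = H/60 = 201/60 ≈ 3.3500; X = C×(1-|H' mod 2 - 1|) = 0.0546
m = L - C/2 = 0.15 - 0.042 = 0.108
Sector ⌊H'⌋ = 3 → (R',G',B') = (0.0, 0.0546, 0.084)
RGB = ((R'+m)×255, (G'+m)×255, (B'+m)×255) = (27.54, 41.463, 48.96)
Round half up → RGB(28, 41, 49)


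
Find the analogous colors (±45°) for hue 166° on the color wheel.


Base hue: 166°
Left analog: (166 - 45) mod 360 = 121°
Right analog: (166 + 45) mod 360 = 211°
Analogous hues = 121° and 211°


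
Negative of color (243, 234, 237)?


Invert: (255-R, 255-G, 255-B)
R: 255-243 = 12
G: 255-234 = 21
B: 255-237 = 18
= RGB(12, 21, 18)


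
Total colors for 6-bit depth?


Colors = 2^bits = 2^6
= 64 colors


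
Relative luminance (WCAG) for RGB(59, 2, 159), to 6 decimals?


Linearize each channel (sRGB transfer function): c = v/255; c_lin = c/12.92 if c ≤ 0.04045, else ((c+0.055)/1.055)^2.4
  R: 59/255 ≈ 0.231373 > 0.04045 → ((0.231373+0.055)/1.055)^2.4 ≈ 0.043735
  G: 2/255 ≈ 0.007843 ≤ 0.04045 → 0.007843/12.92 ≈ 0.000607
  B: 159/255 ≈ 0.623529 > 0.04045 → ((0.623529+0.055)/1.055)^2.4 ≈ 0.346704
R_lin = 0.043735, G_lin = 0.000607, B_lin = 0.346704
L = 0.2126×R + 0.7152×G + 0.0722×B
L = 0.2126×0.043735 + 0.7152×0.000607 + 0.0722×0.346704
L ≈ 0.034764


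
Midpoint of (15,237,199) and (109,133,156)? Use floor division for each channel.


Midpoint: each channel = ⌊(C₁+C₂)/2⌋
R: ⌊(15+109)/2⌋ = 62
G: ⌊(237+133)/2⌋ = 185
B: ⌊(199+156)/2⌋ = 177
= RGB(62, 185, 177)


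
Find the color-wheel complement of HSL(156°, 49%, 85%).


Complement = opposite side of color wheel = hue + 180°
H' = (156 + 180) mod 360 = 336°
S and L unchanged.
= HSL(336°, 49%, 85%)


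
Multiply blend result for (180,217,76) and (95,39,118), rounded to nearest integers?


Multiply: C = A×B/255, rounded to nearest integer
R: 180×95/255 = 17100/255 ≈ 67.059 → 67
G: 217×39/255 = 8463/255 ≈ 33.188 → 33
B: 76×118/255 = 8968/255 ≈ 35.169 → 35
= RGB(67, 33, 35)


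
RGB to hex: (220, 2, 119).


R = 220 → DC (hex)
G = 2 → 02 (hex)
B = 119 → 77 (hex)
Hex = #DC0277


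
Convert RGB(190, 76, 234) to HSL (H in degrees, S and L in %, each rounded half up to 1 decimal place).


Normalize: R'=190/255≈0.7451, G'=76/255≈0.2980, B'=234/255≈0.9176
Max=234/255, Min=76/255, Δ=Max-Min=158/255
L = (Max+Min)/2 = (234+76)/510 = 310/510 = 0.60784… → L = 60.8%
L > 0.5 → S = Δ/(2-Max-Min) = 158/(510-234-76) = 158/200 = 0.79 → S = 79.0%
(the 1/255 factors cancel in S and H, so raw channel differences can be used)
Max is B' → H = 60 × ((R-G)/Δ + 4) = 60 × ((190-76)/158 + 4)
  114/158 + 4 = 0.7215… + 4 = 4.7215…
  H = 60 × 4.7215… = 283.291…° → H = 283.3°
= HSL(283.3°, 79.0%, 60.8%)


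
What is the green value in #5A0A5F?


Color: #5A0A5F
R = 5A = 90
G = 0A = 10
B = 5F = 95
Green = 10


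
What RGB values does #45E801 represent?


45 → 69 (R)
E8 → 232 (G)
01 → 1 (B)
= RGB(69, 232, 1)


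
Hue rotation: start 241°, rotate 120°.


New hue = (H + rotation) mod 360
New hue = (241 + 120) mod 360
= 361 mod 360
= 1°


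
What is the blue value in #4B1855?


Color: #4B1855
R = 4B = 75
G = 18 = 24
B = 55 = 85
Blue = 85


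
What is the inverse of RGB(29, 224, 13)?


Invert: (255-R, 255-G, 255-B)
R: 255-29 = 226
G: 255-224 = 31
B: 255-13 = 242
= RGB(226, 31, 242)


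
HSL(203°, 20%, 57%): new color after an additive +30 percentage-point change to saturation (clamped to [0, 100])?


Original S = 20%
Adjustment = +30 percentage points
New S = 20 + (30) = 50
Clamp to [0, 100] → 50
= HSL(203°, 50%, 57%)
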